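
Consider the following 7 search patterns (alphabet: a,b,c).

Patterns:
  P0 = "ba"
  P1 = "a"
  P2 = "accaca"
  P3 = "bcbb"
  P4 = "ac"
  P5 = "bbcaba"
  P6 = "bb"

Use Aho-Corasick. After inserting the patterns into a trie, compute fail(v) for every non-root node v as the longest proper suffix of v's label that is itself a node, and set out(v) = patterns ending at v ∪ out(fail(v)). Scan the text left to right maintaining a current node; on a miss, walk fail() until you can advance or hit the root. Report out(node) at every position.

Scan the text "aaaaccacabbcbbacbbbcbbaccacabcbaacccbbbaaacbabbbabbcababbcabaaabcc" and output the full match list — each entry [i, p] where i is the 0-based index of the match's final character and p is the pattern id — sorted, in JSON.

Build automaton:
Trie (insert patterns):
  0='ε' goto a→3 b→1
  1='b' goto a→2 b→12 c→9
  2='ba' goto ·  ←P0
  3='a' goto c→4  ←P1
  4='ac' goto c→5  ←P4
  5='acc' goto a→6
  6='acca' goto c→7
  7='accac' goto a→8
  8='accaca' goto ·  ←P2
  9='bc' goto b→10
  10='bcb' goto b→11
  11='bcbb' goto ·  ←P3
  12='bb' goto c→13  ←P6
  13='bbc' goto a→14
  14='bbca' goto b→15
  15='bbcab' goto a→16
  16='bbcaba' goto ·  ←P5

Failure links (BFS by depth):
  fail(1) 'b': from fail(0)=0 chase 'b': 0 ⇒ 0;  out=∅∪out(0)=∅
  fail(3) 'a': from fail(0)=0 chase 'a': 0 ⇒ 0;  out={1}∪out(0)={1}
  fail(2) 'ba': from fail(1)=0 chase 'a': 0 ⇒ 3;  out={0}∪out(3)={0,1}
  fail(4) 'ac': from fail(3)=0 chase 'c': 0 ⇒ 0;  out={4}∪out(0)={4}
  fail(9) 'bc': from fail(1)=0 chase 'c': 0 ⇒ 0;  out=∅∪out(0)=∅
  fail(12) 'bb': from fail(1)=0 chase 'b': 0 ⇒ 1;  out={6}∪out(1)={6}
  fail(5) 'acc': from fail(4)=0 chase 'c': 0 ⇒ 0;  out=∅∪out(0)=∅
  fail(10) 'bcb': from fail(9)=0 chase 'b': 0 ⇒ 1;  out=∅∪out(1)=∅
  fail(13) 'bbc': from fail(12)=1 chase 'c': 1 ⇒ 9;  out=∅∪out(9)=∅
  fail(6) 'acca': from fail(5)=0 chase 'a': 0 ⇒ 3;  out=∅∪out(3)={1}
  fail(11) 'bcbb': from fail(10)=1 chase 'b': 1 ⇒ 12;  out={3}∪out(12)={3,6}
  fail(14) 'bbca': from fail(13)=9 chase 'a': 9→0 ⇒ 3;  out=∅∪out(3)={1}
  fail(7) 'accac': from fail(6)=3 chase 'c': 3 ⇒ 4;  out=∅∪out(4)={4}
  fail(15) 'bbcab': from fail(14)=3 chase 'b': 3→0 ⇒ 1;  out=∅∪out(1)=∅
  fail(8) 'accaca': from fail(7)=4 chase 'a': 4→0 ⇒ 3;  out={2}∪out(3)={1,2}
  fail(16) 'bbcaba': from fail(15)=1 chase 'a': 1 ⇒ 2;  out={5}∪out(2)={0,1,5}

Run:
pos 0 'a': at 3  → match P1@[0:0]
pos 1 'a': at 3 (fail-walked)  → match P1@[1:1]
pos 2 'a': at 3 (fail-walked)  → match P1@[2:2]
pos 3 'a': at 3 (fail-walked)  → match P1@[3:3]
pos 4 'c': at 4  → match P4@[3:4]
pos 5 'c': at 5
pos 6 'a': at 6  → match P1@[6:6]
pos 7 'c': at 7  → match P4@[6:7]
pos 8 'a': at 8  → match P1@[8:8],P2@[3:8]
pos 9 'b': at 1 (fail-walked)
pos 10 'b': at 12  → match P6@[9:10]
pos 11 'c': at 13
pos 12 'b': at 10 (fail-walked)
pos 13 'b': at 11  → match P3@[10:13],P6@[12:13]
pos 14 'a': at 2 (fail-walked)  → match P0@[13:14],P1@[14:14]
pos 15 'c': at 4 (fail-walked)  → match P4@[14:15]
pos 16 'b': at 1 (fail-walked)
pos 17 'b': at 12  → match P6@[16:17]
pos 18 'b': at 12 (fail-walked)  → match P6@[17:18]
pos 19 'c': at 13
pos 20 'b': at 10 (fail-walked)
pos 21 'b': at 11  → match P3@[18:21],P6@[20:21]
pos 22 'a': at 2 (fail-walked)  → match P0@[21:22],P1@[22:22]
pos 23 'c': at 4 (fail-walked)  → match P4@[22:23]
pos 24 'c': at 5
pos 25 'a': at 6  → match P1@[25:25]
pos 26 'c': at 7  → match P4@[25:26]
pos 27 'a': at 8  → match P1@[27:27],P2@[22:27]
pos 28 'b': at 1 (fail-walked)
pos 29 'c': at 9
pos 30 'b': at 10
pos 31 'a': at 2 (fail-walked)  → match P0@[30:31],P1@[31:31]
pos 32 'a': at 3 (fail-walked)  → match P1@[32:32]
pos 33 'c': at 4  → match P4@[32:33]
pos 34 'c': at 5
pos 35 'c': at 0 (fail-walked)
pos 36 'b': at 1
pos 37 'b': at 12  → match P6@[36:37]
pos 38 'b': at 12 (fail-walked)  → match P6@[37:38]
pos 39 'a': at 2 (fail-walked)  → match P0@[38:39],P1@[39:39]
pos 40 'a': at 3 (fail-walked)  → match P1@[40:40]
pos 41 'a': at 3 (fail-walked)  → match P1@[41:41]
pos 42 'c': at 4  → match P4@[41:42]
pos 43 'b': at 1 (fail-walked)
pos 44 'a': at 2  → match P0@[43:44],P1@[44:44]
pos 45 'b': at 1 (fail-walked)
pos 46 'b': at 12  → match P6@[45:46]
pos 47 'b': at 12 (fail-walked)  → match P6@[46:47]
pos 48 'a': at 2 (fail-walked)  → match P0@[47:48],P1@[48:48]
pos 49 'b': at 1 (fail-walked)
pos 50 'b': at 12  → match P6@[49:50]
pos 51 'c': at 13
pos 52 'a': at 14  → match P1@[52:52]
pos 53 'b': at 15
pos 54 'a': at 16  → match P0@[53:54],P1@[54:54],P5@[49:54]
pos 55 'b': at 1 (fail-walked)
pos 56 'b': at 12  → match P6@[55:56]
pos 57 'c': at 13
pos 58 'a': at 14  → match P1@[58:58]
pos 59 'b': at 15
pos 60 'a': at 16  → match P0@[59:60],P1@[60:60],P5@[55:60]
pos 61 'a': at 3 (fail-walked)  → match P1@[61:61]
pos 62 'a': at 3 (fail-walked)  → match P1@[62:62]
pos 63 'b': at 1 (fail-walked)
pos 64 'c': at 9
pos 65 'c': at 0 (fail-walked)

All matches (sorted): [[0,1],[1,1],[2,1],[3,1],[4,4],[6,1],[7,4],[8,1],[8,2],[10,6],[13,3],[13,6],[14,0],[14,1],[15,4],[17,6],[18,6],[21,3],[21,6],[22,0],[22,1],[23,4],[25,1],[26,4],[27,1],[27,2],[31,0],[31,1],[32,1],[33,4],[37,6],[38,6],[39,0],[39,1],[40,1],[41,1],[42,4],[44,0],[44,1],[46,6],[47,6],[48,0],[48,1],[50,6],[52,1],[54,0],[54,1],[54,5],[56,6],[58,1],[60,0],[60,1],[60,5],[61,1],[62,1]]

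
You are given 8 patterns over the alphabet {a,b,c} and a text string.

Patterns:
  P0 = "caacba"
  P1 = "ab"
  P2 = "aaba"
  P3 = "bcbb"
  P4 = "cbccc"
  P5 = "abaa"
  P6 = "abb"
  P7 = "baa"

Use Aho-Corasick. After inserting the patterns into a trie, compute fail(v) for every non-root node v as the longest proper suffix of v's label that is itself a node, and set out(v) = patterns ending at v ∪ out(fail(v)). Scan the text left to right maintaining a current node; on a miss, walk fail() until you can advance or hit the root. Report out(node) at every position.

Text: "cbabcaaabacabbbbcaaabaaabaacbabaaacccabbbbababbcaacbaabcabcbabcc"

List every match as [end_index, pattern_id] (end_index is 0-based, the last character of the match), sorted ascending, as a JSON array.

Build:
Trie nodes:
  n0 'ε': a→7 b→12 c→1
  n1 'c': a→2 b→16
  n2 'ca': a→3
  n3 'caa': c→4
  n4 'caac': b→5
  n5 'caacb': a→6
  n6 'caacba': ·  [P0 ends]
  n7 'a': a→9 b→8
  n8 'ab': a→20 b→22  [P1 ends]
  n9 'aa': b→10
  n10 'aab': a→11
  n11 'aaba': ·  [P2 ends]
  n12 'b': a→23 c→13
  n13 'bc': b→14
  n14 'bcb': b→15
  n15 'bcbb': ·  [P3 ends]
  n16 'cb': c→17
  n17 'cbc': c→18
  n18 'cbcc': c→19
  n19 'cbccc': ·  [P4 ends]
  n20 'aba': a→21
  n21 'abaa': ·  [P5 ends]
  n22 'abb': ·  [P6 ends]
  n23 'ba': a→24
  n24 'baa': ·  [P7 ends]

BFS fail/out derivation:
  n1('c'): parent n0 fail=0; on 'c' 0 → fail=0;  out ∅∪∅=∅
  n7('a'): parent n0 fail=0; on 'a' 0 → fail=0;  out ∅∪∅=∅
  n12('b'): parent n0 fail=0; on 'b' 0 → fail=0;  out ∅∪∅=∅
  n2('ca'): parent n1 fail=0; on 'a' 0 → fail=7;  out ∅∪∅=∅
  n8('ab'): parent n7 fail=0; on 'b' 0 → fail=12;  out {1}∪∅={1}
  n9('aa'): parent n7 fail=0; on 'a' 0 → fail=7;  out ∅∪∅=∅
  n13('bc'): parent n12 fail=0; on 'c' 0 → fail=1;  out ∅∪∅=∅
  n16('cb'): parent n1 fail=0; on 'b' 0 → fail=12;  out ∅∪∅=∅
  n23('ba'): parent n12 fail=0; on 'a' 0 → fail=7;  out ∅∪∅=∅
  n3('caa'): parent n2 fail=7; on 'a' 7 → fail=9;  out ∅∪∅=∅
  n10('aab'): parent n9 fail=7; on 'b' 7 → fail=8;  out ∅∪{1}={1}
  n14('bcb'): parent n13 fail=1; on 'b' 1 → fail=16;  out ∅∪∅=∅
  n17('cbc'): parent n16 fail=12; on 'c' 12 → fail=13;  out ∅∪∅=∅
  n20('aba'): parent n8 fail=12; on 'a' 12 → fail=23;  out ∅∪∅=∅
  n22('abb'): parent n8 fail=12; on 'b' 12→0 → fail=12;  out {6}∪∅={6}
  n24('baa'): parent n23 fail=7; on 'a' 7 → fail=9;  out {7}∪∅={7}
  n4('caac'): parent n3 fail=9; on 'c' 9→7→0 → fail=1;  out ∅∪∅=∅
  n11('aaba'): parent n10 fail=8; on 'a' 8 → fail=20;  out {2}∪∅={2}
  n15('bcbb'): parent n14 fail=16; on 'b' 16→12→0 → fail=12;  out {3}∪∅={3}
  n18('cbcc'): parent n17 fail=13; on 'c' 13→1→0 → fail=1;  out ∅∪∅=∅
  n21('abaa'): parent n20 fail=23; on 'a' 23 → fail=24;  out {5}∪{7}={5,7}
  n5('caacb'): parent n4 fail=1; on 'b' 1 → fail=16;  out ∅∪∅=∅
  n19('cbccc'): parent n18 fail=1; on 'c' 1→0 → fail=1;  out {4}∪∅={4}
  n6('caacba'): parent n5 fail=16; on 'a' 16→12 → fail=23;  out {0}∪∅={0}

Run:
i=0 'c': node 0→1
i=1 'b': node 1→16
i=2 'a': node 16→23 ·f
i=3 'b': node 23→8 ·f  emit P1@[2:3]
i=4 'c': node 8→13 ·f
i=5 'a': node 13→2 ·f
i=6 'a': node 2→3
i=7 'a': node 3→9 ·f
i=8 'b': node 9→10  emit P1@[7:8]
i=9 'a': node 10→11  emit P2@[6:9]
i=10 'c': node 11→1 ·f
i=11 'a': node 1→2
i=12 'b': node 2→8 ·f  emit P1@[11:12]
i=13 'b': node 8→22  emit P6@[11:13]
i=14 'b': node 22→12 ·f
i=15 'b': node 12→12 ·f
i=16 'c': node 12→13
i=17 'a': node 13→2 ·f
i=18 'a': node 2→3
i=19 'a': node 3→9 ·f
i=20 'b': node 9→10  emit P1@[19:20]
i=21 'a': node 10→11  emit P2@[18:21]
i=22 'a': node 11→21 ·f  emit P5@[19:22],P7@[20:22]
i=23 'a': node 21→9 ·f
i=24 'b': node 9→10  emit P1@[23:24]
i=25 'a': node 10→11  emit P2@[22:25]
i=26 'a': node 11→21 ·f  emit P5@[23:26],P7@[24:26]
i=27 'c': node 21→1 ·f
i=28 'b': node 1→16
i=29 'a': node 16→23 ·f
i=30 'b': node 23→8 ·f  emit P1@[29:30]
i=31 'a': node 8→20
i=32 'a': node 20→21  emit P5@[29:32],P7@[30:32]
i=33 'a': node 21→9 ·f
i=34 'c': node 9→1 ·f
i=35 'c': node 1→1 ·f
i=36 'c': node 1→1 ·f
i=37 'a': node 1→2
i=38 'b': node 2→8 ·f  emit P1@[37:38]
i=39 'b': node 8→22  emit P6@[37:39]
i=40 'b': node 22→12 ·f
i=41 'b': node 12→12 ·f
i=42 'a': node 12→23
i=43 'b': node 23→8 ·f  emit P1@[42:43]
i=44 'a': node 8→20
i=45 'b': node 20→8 ·f  emit P1@[44:45]
i=46 'b': node 8→22  emit P6@[44:46]
i=47 'c': node 22→13 ·f
i=48 'a': node 13→2 ·f
i=49 'a': node 2→3
i=50 'c': node 3→4
i=51 'b': node 4→5
i=52 'a': node 5→6  emit P0@[47:52]
i=53 'a': node 6→24 ·f  emit P7@[51:53]
i=54 'b': node 24→10 ·f  emit P1@[53:54]
i=55 'c': node 10→13 ·f
i=56 'a': node 13→2 ·f
i=57 'b': node 2→8 ·f  emit P1@[56:57]
i=58 'c': node 8→13 ·f
i=59 'b': node 13→14
i=60 'a': node 14→23 ·f
i=61 'b': node 23→8 ·f  emit P1@[60:61]
i=62 'c': node 8→13 ·f
i=63 'c': node 13→1 ·f

Result: [[3,1],[8,1],[9,2],[12,1],[13,6],[20,1],[21,2],[22,5],[22,7],[24,1],[25,2],[26,5],[26,7],[30,1],[32,5],[32,7],[38,1],[39,6],[43,1],[45,1],[46,6],[52,0],[53,7],[54,1],[57,1],[61,1]]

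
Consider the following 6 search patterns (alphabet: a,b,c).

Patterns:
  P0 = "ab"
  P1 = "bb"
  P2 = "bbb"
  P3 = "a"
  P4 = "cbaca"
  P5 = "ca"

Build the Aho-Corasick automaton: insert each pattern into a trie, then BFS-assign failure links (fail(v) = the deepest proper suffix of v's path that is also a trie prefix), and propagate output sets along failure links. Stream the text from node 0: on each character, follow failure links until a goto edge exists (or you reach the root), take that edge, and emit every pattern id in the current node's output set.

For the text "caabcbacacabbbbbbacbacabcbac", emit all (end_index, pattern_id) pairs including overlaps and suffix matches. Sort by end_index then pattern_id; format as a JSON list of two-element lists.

Construct AC machine:
Trie nodes:
  n0 'ε': a→1 b→3 c→6
  n1 'a': b→2  ←P3
  n2 'ab': ·  ←P0
  n3 'b': b→4
  n4 'bb': b→5  ←P1
  n5 'bbb': ·  ←P2
  n6 'c': a→11 b→7
  n7 'cb': a→8
  n8 'cba': c→9
  n9 'cbac': a→10
  n10 'cbaca': ·  ←P4
  n11 'ca': ·  ←P5

BFS fail/out derivation:
  fail(1) 'a': from fail(0)=0 chase 'a': 0 ⇒ 0;  out={3}∪out(0)={3}
  fail(3) 'b': from fail(0)=0 chase 'b': 0 ⇒ 0;  out=∅∪out(0)=∅
  fail(6) 'c': from fail(0)=0 chase 'c': 0 ⇒ 0;  out=∅∪out(0)=∅
  fail(2) 'ab': from fail(1)=0 chase 'b': 0 ⇒ 3;  out={0}∪out(3)={0}
  fail(4) 'bb': from fail(3)=0 chase 'b': 0 ⇒ 3;  out={1}∪out(3)={1}
  fail(7) 'cb': from fail(6)=0 chase 'b': 0 ⇒ 3;  out=∅∪out(3)=∅
  fail(11) 'ca': from fail(6)=0 chase 'a': 0 ⇒ 1;  out={5}∪out(1)={3,5}
  fail(5) 'bbb': from fail(4)=3 chase 'b': 3 ⇒ 4;  out={2}∪out(4)={1,2}
  fail(8) 'cba': from fail(7)=3 chase 'a': 3→0 ⇒ 1;  out=∅∪out(1)={3}
  fail(9) 'cbac': from fail(8)=1 chase 'c': 1→0 ⇒ 6;  out=∅∪out(6)=∅
  fail(10) 'cbaca': from fail(9)=6 chase 'a': 6 ⇒ 11;  out={4}∪out(11)={3,4,5}

Run:
i=0 'c': node 0→6
i=1 'a': node 6→11  ** P3@[1:1],P5@[0:1]
i=2 'a': node 11→1 (via fail)  ** P3@[2:2]
i=3 'b': node 1→2  ** P0@[2:3]
i=4 'c': node 2→6 (via fail)
i=5 'b': node 6→7
i=6 'a': node 7→8  ** P3@[6:6]
i=7 'c': node 8→9
i=8 'a': node 9→10  ** P3@[8:8],P4@[4:8],P5@[7:8]
i=9 'c': node 10→6 (via fail)
i=10 'a': node 6→11  ** P3@[10:10],P5@[9:10]
i=11 'b': node 11→2 (via fail)  ** P0@[10:11]
i=12 'b': node 2→4 (via fail)  ** P1@[11:12]
i=13 'b': node 4→5  ** P1@[12:13],P2@[11:13]
i=14 'b': node 5→5 (via fail)  ** P1@[13:14],P2@[12:14]
i=15 'b': node 5→5 (via fail)  ** P1@[14:15],P2@[13:15]
i=16 'b': node 5→5 (via fail)  ** P1@[15:16],P2@[14:16]
i=17 'a': node 5→1 (via fail)  ** P3@[17:17]
i=18 'c': node 1→6 (via fail)
i=19 'b': node 6→7
i=20 'a': node 7→8  ** P3@[20:20]
i=21 'c': node 8→9
i=22 'a': node 9→10  ** P3@[22:22],P4@[18:22],P5@[21:22]
i=23 'b': node 10→2 (via fail)  ** P0@[22:23]
i=24 'c': node 2→6 (via fail)
i=25 'b': node 6→7
i=26 'a': node 7→8  ** P3@[26:26]
i=27 'c': node 8→9

All matches (sorted): [[1,3],[1,5],[2,3],[3,0],[6,3],[8,3],[8,4],[8,5],[10,3],[10,5],[11,0],[12,1],[13,1],[13,2],[14,1],[14,2],[15,1],[15,2],[16,1],[16,2],[17,3],[20,3],[22,3],[22,4],[22,5],[23,0],[26,3]]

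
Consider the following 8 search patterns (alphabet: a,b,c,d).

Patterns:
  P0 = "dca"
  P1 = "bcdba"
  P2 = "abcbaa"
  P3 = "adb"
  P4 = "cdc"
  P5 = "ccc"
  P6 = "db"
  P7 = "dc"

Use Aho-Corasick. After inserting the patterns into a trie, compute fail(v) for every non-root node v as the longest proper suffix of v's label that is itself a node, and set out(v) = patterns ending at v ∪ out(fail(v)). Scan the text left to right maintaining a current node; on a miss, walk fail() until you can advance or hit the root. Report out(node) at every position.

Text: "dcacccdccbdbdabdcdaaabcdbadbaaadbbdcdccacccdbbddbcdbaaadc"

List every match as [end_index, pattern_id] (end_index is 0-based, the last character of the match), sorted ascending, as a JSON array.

Construct AC machine:
Trie (insert patterns):
  0='ε' goto a→9 b→4 c→17 d→1
  1='d' goto b→22 c→2
  2='dc' goto a→3  ←P7
  3='dca' goto ·  ←P0
  4='b' goto c→5
  5='bc' goto d→6
  6='bcd' goto b→7
  7='bcdb' goto a→8
  8='bcdba' goto ·  ←P1
  9='a' goto b→10 d→15
  10='ab' goto c→11
  11='abc' goto b→12
  12='abcb' goto a→13
  13='abcba' goto a→14
  14='abcbaa' goto ·  ←P2
  15='ad' goto b→16
  16='adb' goto ·  ←P3
  17='c' goto c→20 d→18
  18='cd' goto c→19
  19='cdc' goto ·  ←P4
  20='cc' goto c→21
  21='ccc' goto ·  ←P5
  22='db' goto ·  ←P6

Failure links (BFS by depth):
  n1('d'): parent n0 fail=0; on 'd' 0 → fail=0;  out ∅∪∅=∅
  n4('b'): parent n0 fail=0; on 'b' 0 → fail=0;  out ∅∪∅=∅
  n9('a'): parent n0 fail=0; on 'a' 0 → fail=0;  out ∅∪∅=∅
  n17('c'): parent n0 fail=0; on 'c' 0 → fail=0;  out ∅∪∅=∅
  n2('dc'): parent n1 fail=0; on 'c' 0 → fail=17;  out {7}∪∅={7}
  n5('bc'): parent n4 fail=0; on 'c' 0 → fail=17;  out ∅∪∅=∅
  n10('ab'): parent n9 fail=0; on 'b' 0 → fail=4;  out ∅∪∅=∅
  n15('ad'): parent n9 fail=0; on 'd' 0 → fail=1;  out ∅∪∅=∅
  n18('cd'): parent n17 fail=0; on 'd' 0 → fail=1;  out ∅∪∅=∅
  n20('cc'): parent n17 fail=0; on 'c' 0 → fail=17;  out ∅∪∅=∅
  n22('db'): parent n1 fail=0; on 'b' 0 → fail=4;  out {6}∪∅={6}
  n3('dca'): parent n2 fail=17; on 'a' 17→0 → fail=9;  out {0}∪∅={0}
  n6('bcd'): parent n5 fail=17; on 'd' 17 → fail=18;  out ∅∪∅=∅
  n11('abc'): parent n10 fail=4; on 'c' 4 → fail=5;  out ∅∪∅=∅
  n16('adb'): parent n15 fail=1; on 'b' 1 → fail=22;  out {3}∪{6}={3,6}
  n19('cdc'): parent n18 fail=1; on 'c' 1 → fail=2;  out {4}∪{7}={4,7}
  n21('ccc'): parent n20 fail=17; on 'c' 17 → fail=20;  out {5}∪∅={5}
  n7('bcdb'): parent n6 fail=18; on 'b' 18→1 → fail=22;  out ∅∪{6}={6}
  n12('abcb'): parent n11 fail=5; on 'b' 5→17→0 → fail=4;  out ∅∪∅=∅
  n8('bcdba'): parent n7 fail=22; on 'a' 22→4→0 → fail=9;  out {1}∪∅={1}
  n13('abcba'): parent n12 fail=4; on 'a' 4→0 → fail=9;  out ∅∪∅=∅
  n14('abcbaa'): parent n13 fail=9; on 'a' 9→0 → fail=9;  out {2}∪∅={2}

Run:
pos 0 'd': at 1
pos 1 'c': at 2  emit P7@[0:1]
pos 2 'a': at 3  emit P0@[0:2]
pos 3 'c': at 17 (via fail)
pos 4 'c': at 20
pos 5 'c': at 21  emit P5@[3:5]
pos 6 'd': at 18 (via fail)
pos 7 'c': at 19  emit P4@[5:7],P7@[6:7]
pos 8 'c': at 20 (via fail)
pos 9 'b': at 4 (via fail)
pos 10 'd': at 1 (via fail)
pos 11 'b': at 22  emit P6@[10:11]
pos 12 'd': at 1 (via fail)
pos 13 'a': at 9 (via fail)
pos 14 'b': at 10
pos 15 'd': at 1 (via fail)
pos 16 'c': at 2  emit P7@[15:16]
pos 17 'd': at 18 (via fail)
pos 18 'a': at 9 (via fail)
pos 19 'a': at 9 (via fail)
pos 20 'a': at 9 (via fail)
pos 21 'b': at 10
pos 22 'c': at 11
pos 23 'd': at 6 (via fail)
pos 24 'b': at 7  emit P6@[23:24]
pos 25 'a': at 8  emit P1@[21:25]
pos 26 'd': at 15 (via fail)
pos 27 'b': at 16  emit P3@[25:27],P6@[26:27]
pos 28 'a': at 9 (via fail)
pos 29 'a': at 9 (via fail)
pos 30 'a': at 9 (via fail)
pos 31 'd': at 15
pos 32 'b': at 16  emit P3@[30:32],P6@[31:32]
pos 33 'b': at 4 (via fail)
pos 34 'd': at 1 (via fail)
pos 35 'c': at 2  emit P7@[34:35]
pos 36 'd': at 18 (via fail)
pos 37 'c': at 19  emit P4@[35:37],P7@[36:37]
pos 38 'c': at 20 (via fail)
pos 39 'a': at 9 (via fail)
pos 40 'c': at 17 (via fail)
pos 41 'c': at 20
pos 42 'c': at 21  emit P5@[40:42]
pos 43 'd': at 18 (via fail)
pos 44 'b': at 22 (via fail)  emit P6@[43:44]
pos 45 'b': at 4 (via fail)
pos 46 'd': at 1 (via fail)
pos 47 'd': at 1 (via fail)
pos 48 'b': at 22  emit P6@[47:48]
pos 49 'c': at 5 (via fail)
pos 50 'd': at 6
pos 51 'b': at 7  emit P6@[50:51]
pos 52 'a': at 8  emit P1@[48:52]
pos 53 'a': at 9 (via fail)
pos 54 'a': at 9 (via fail)
pos 55 'd': at 15
pos 56 'c': at 2 (via fail)  emit P7@[55:56]

Result: [[1,7],[2,0],[5,5],[7,4],[7,7],[11,6],[16,7],[24,6],[25,1],[27,3],[27,6],[32,3],[32,6],[35,7],[37,4],[37,7],[42,5],[44,6],[48,6],[51,6],[52,1],[56,7]]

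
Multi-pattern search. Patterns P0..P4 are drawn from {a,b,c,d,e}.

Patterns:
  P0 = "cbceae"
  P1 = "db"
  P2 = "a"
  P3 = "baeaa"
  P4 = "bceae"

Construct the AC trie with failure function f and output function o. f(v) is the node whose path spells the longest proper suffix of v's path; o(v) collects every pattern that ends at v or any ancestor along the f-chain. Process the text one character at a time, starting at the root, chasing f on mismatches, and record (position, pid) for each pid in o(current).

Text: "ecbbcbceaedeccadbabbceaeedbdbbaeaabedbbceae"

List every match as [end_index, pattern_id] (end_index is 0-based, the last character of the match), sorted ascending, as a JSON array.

Construct AC machine:
Trie nodes:
  n0 'ε': a→9 b→10 c→1 d→7
  n1 'c': b→2
  n2 'cb': c→3
  n3 'cbc': e→4
  n4 'cbce': a→5
  n5 'cbcea': e→6
  n6 'cbceae': ·  [P0 ends]
  n7 'd': b→8
  n8 'db': ·  [P1 ends]
  n9 'a': ·  [P2 ends]
  n10 'b': a→11 c→15
  n11 'ba': e→12
  n12 'bae': a→13
  n13 'baea': a→14
  n14 'baeaa': ·  [P3 ends]
  n15 'bc': e→16
  n16 'bce': a→17
  n17 'bcea': e→18
  n18 'bceae': ·  [P4 ends]

Failure links (BFS by depth):
  n1('c'): parent n0 fail=0; on 'c' 0 → fail=0;  out ∅∪∅=∅
  n7('d'): parent n0 fail=0; on 'd' 0 → fail=0;  out ∅∪∅=∅
  n9('a'): parent n0 fail=0; on 'a' 0 → fail=0;  out {2}∪∅={2}
  n10('b'): parent n0 fail=0; on 'b' 0 → fail=0;  out ∅∪∅=∅
  n2('cb'): parent n1 fail=0; on 'b' 0 → fail=10;  out ∅∪∅=∅
  n8('db'): parent n7 fail=0; on 'b' 0 → fail=10;  out {1}∪∅={1}
  n11('ba'): parent n10 fail=0; on 'a' 0 → fail=9;  out ∅∪{2}={2}
  n15('bc'): parent n10 fail=0; on 'c' 0 → fail=1;  out ∅∪∅=∅
  n3('cbc'): parent n2 fail=10; on 'c' 10 → fail=15;  out ∅∪∅=∅
  n12('bae'): parent n11 fail=9; on 'e' 9→0 → fail=0;  out ∅∪∅=∅
  n16('bce'): parent n15 fail=1; on 'e' 1→0 → fail=0;  out ∅∪∅=∅
  n4('cbce'): parent n3 fail=15; on 'e' 15 → fail=16;  out ∅∪∅=∅
  n13('baea'): parent n12 fail=0; on 'a' 0 → fail=9;  out ∅∪{2}={2}
  n17('bcea'): parent n16 fail=0; on 'a' 0 → fail=9;  out ∅∪{2}={2}
  n5('cbcea'): parent n4 fail=16; on 'a' 16 → fail=17;  out ∅∪{2}={2}
  n14('baeaa'): parent n13 fail=9; on 'a' 9→0 → fail=9;  out {3}∪{2}={2,3}
  n18('bceae'): parent n17 fail=9; on 'e' 9→0 → fail=0;  out {4}∪∅={4}
  n6('cbceae'): parent n5 fail=17; on 'e' 17 → fail=18;  out {0}∪{4}={0,4}

Text stream:
i=0 'e': node 0→0
i=1 'c': node 0→1
i=2 'b': node 1→2
i=3 'b': node 2→10 (fail-walked)
i=4 'c': node 10→15
i=5 'b': node 15→2 (fail-walked)
i=6 'c': node 2→3
i=7 'e': node 3→4
i=8 'a': node 4→5  emit P2@[8:8]
i=9 'e': node 5→6  emit P0@[4:9],P4@[5:9]
i=10 'd': node 6→7 (fail-walked)
i=11 'e': node 7→0 (fail-walked)
i=12 'c': node 0→1
i=13 'c': node 1→1 (fail-walked)
i=14 'a': node 1→9 (fail-walked)  emit P2@[14:14]
i=15 'd': node 9→7 (fail-walked)
i=16 'b': node 7→8  emit P1@[15:16]
i=17 'a': node 8→11 (fail-walked)  emit P2@[17:17]
i=18 'b': node 11→10 (fail-walked)
i=19 'b': node 10→10 (fail-walked)
i=20 'c': node 10→15
i=21 'e': node 15→16
i=22 'a': node 16→17  emit P2@[22:22]
i=23 'e': node 17→18  emit P4@[19:23]
i=24 'e': node 18→0 (fail-walked)
i=25 'd': node 0→7
i=26 'b': node 7→8  emit P1@[25:26]
i=27 'd': node 8→7 (fail-walked)
i=28 'b': node 7→8  emit P1@[27:28]
i=29 'b': node 8→10 (fail-walked)
i=30 'a': node 10→11  emit P2@[30:30]
i=31 'e': node 11→12
i=32 'a': node 12→13  emit P2@[32:32]
i=33 'a': node 13→14  emit P2@[33:33],P3@[29:33]
i=34 'b': node 14→10 (fail-walked)
i=35 'e': node 10→0 (fail-walked)
i=36 'd': node 0→7
i=37 'b': node 7→8  emit P1@[36:37]
i=38 'b': node 8→10 (fail-walked)
i=39 'c': node 10→15
i=40 'e': node 15→16
i=41 'a': node 16→17  emit P2@[41:41]
i=42 'e': node 17→18  emit P4@[38:42]

Matches: [[8,2],[9,0],[9,4],[14,2],[16,1],[17,2],[22,2],[23,4],[26,1],[28,1],[30,2],[32,2],[33,2],[33,3],[37,1],[41,2],[42,4]]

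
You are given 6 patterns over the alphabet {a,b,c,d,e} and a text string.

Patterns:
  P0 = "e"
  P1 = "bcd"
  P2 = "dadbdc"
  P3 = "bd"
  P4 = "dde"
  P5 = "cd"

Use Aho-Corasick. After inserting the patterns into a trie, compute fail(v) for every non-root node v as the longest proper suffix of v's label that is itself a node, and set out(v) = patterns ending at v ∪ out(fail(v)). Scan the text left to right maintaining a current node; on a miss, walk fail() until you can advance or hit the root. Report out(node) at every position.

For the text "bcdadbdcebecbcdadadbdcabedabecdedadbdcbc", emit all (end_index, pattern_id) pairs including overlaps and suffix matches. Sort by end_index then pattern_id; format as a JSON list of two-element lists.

Construct AC machine:
Trie nodes:
  0='ε' goto b→2 c→14 d→5 e→1
  1='e' goto ·  [P0 ends]
  2='b' goto c→3 d→11
  3='bc' goto d→4
  4='bcd' goto ·  [P1 ends]
  5='d' goto a→6 d→12
  6='da' goto d→7
  7='dad' goto b→8
  8='dadb' goto d→9
  9='dadbd' goto c→10
  10='dadbdc' goto ·  [P2 ends]
  11='bd' goto ·  [P3 ends]
  12='dd' goto e→13
  13='dde' goto ·  [P4 ends]
  14='c' goto d→15
  15='cd' goto ·  [P5 ends]

Failure links (BFS by depth):
  n1('e'): parent n0 fail=0; on 'e' 0 → fail=0;  out {0}∪∅={0}
  n2('b'): parent n0 fail=0; on 'b' 0 → fail=0;  out ∅∪∅=∅
  n5('d'): parent n0 fail=0; on 'd' 0 → fail=0;  out ∅∪∅=∅
  n14('c'): parent n0 fail=0; on 'c' 0 → fail=0;  out ∅∪∅=∅
  n3('bc'): parent n2 fail=0; on 'c' 0 → fail=14;  out ∅∪∅=∅
  n6('da'): parent n5 fail=0; on 'a' 0 → fail=0;  out ∅∪∅=∅
  n11('bd'): parent n2 fail=0; on 'd' 0 → fail=5;  out {3}∪∅={3}
  n12('dd'): parent n5 fail=0; on 'd' 0 → fail=5;  out ∅∪∅=∅
  n15('cd'): parent n14 fail=0; on 'd' 0 → fail=5;  out {5}∪∅={5}
  n4('bcd'): parent n3 fail=14; on 'd' 14 → fail=15;  out {1}∪{5}={1,5}
  n7('dad'): parent n6 fail=0; on 'd' 0 → fail=5;  out ∅∪∅=∅
  n13('dde'): parent n12 fail=5; on 'e' 5→0 → fail=1;  out {4}∪{0}={0,4}
  n8('dadb'): parent n7 fail=5; on 'b' 5→0 → fail=2;  out ∅∪∅=∅
  n9('dadbd'): parent n8 fail=2; on 'd' 2 → fail=11;  out ∅∪{3}={3}
  n10('dadbdc'): parent n9 fail=11; on 'c' 11→5→0 → fail=14;  out {2}∪∅={2}

Scan:
i=0 'b': node 0→2
i=1 'c': node 2→3
i=2 'd': node 3→4  ** P1@[0:2],P5@[1:2]
i=3 'a': node 4→6 ·f
i=4 'd': node 6→7
i=5 'b': node 7→8
i=6 'd': node 8→9  ** P3@[5:6]
i=7 'c': node 9→10  ** P2@[2:7]
i=8 'e': node 10→1 ·f  ** P0@[8:8]
i=9 'b': node 1→2 ·f
i=10 'e': node 2→1 ·f  ** P0@[10:10]
i=11 'c': node 1→14 ·f
i=12 'b': node 14→2 ·f
i=13 'c': node 2→3
i=14 'd': node 3→4  ** P1@[12:14],P5@[13:14]
i=15 'a': node 4→6 ·f
i=16 'd': node 6→7
i=17 'a': node 7→6 ·f
i=18 'd': node 6→7
i=19 'b': node 7→8
i=20 'd': node 8→9  ** P3@[19:20]
i=21 'c': node 9→10  ** P2@[16:21]
i=22 'a': node 10→0 ·f
i=23 'b': node 0→2
i=24 'e': node 2→1 ·f  ** P0@[24:24]
i=25 'd': node 1→5 ·f
i=26 'a': node 5→6
i=27 'b': node 6→2 ·f
i=28 'e': node 2→1 ·f  ** P0@[28:28]
i=29 'c': node 1→14 ·f
i=30 'd': node 14→15  ** P5@[29:30]
i=31 'e': node 15→1 ·f  ** P0@[31:31]
i=32 'd': node 1→5 ·f
i=33 'a': node 5→6
i=34 'd': node 6→7
i=35 'b': node 7→8
i=36 'd': node 8→9  ** P3@[35:36]
i=37 'c': node 9→10  ** P2@[32:37]
i=38 'b': node 10→2 ·f
i=39 'c': node 2→3

Result: [[2,1],[2,5],[6,3],[7,2],[8,0],[10,0],[14,1],[14,5],[20,3],[21,2],[24,0],[28,0],[30,5],[31,0],[36,3],[37,2]]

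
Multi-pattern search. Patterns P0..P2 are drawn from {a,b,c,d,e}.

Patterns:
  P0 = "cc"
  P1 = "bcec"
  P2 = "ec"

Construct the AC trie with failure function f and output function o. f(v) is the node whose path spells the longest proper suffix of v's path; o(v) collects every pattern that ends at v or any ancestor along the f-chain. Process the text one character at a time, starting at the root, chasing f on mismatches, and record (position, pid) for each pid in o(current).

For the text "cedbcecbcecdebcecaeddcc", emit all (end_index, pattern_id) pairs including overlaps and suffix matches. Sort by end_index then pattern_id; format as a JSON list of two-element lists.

Build automaton:
Trie (insert patterns):
  0='ε' goto b→3 c→1 e→7
  1='c' goto c→2
  2='cc' goto ·  ←P0
  3='b' goto c→4
  4='bc' goto e→5
  5='bce' goto c→6
  6='bcec' goto ·  ←P1
  7='e' goto c→8
  8='ec' goto ·  ←P2

BFS fail/out derivation:
  n1('c'): parent n0 fail=0; on 'c' 0 → fail=0;  out ∅∪∅=∅
  n3('b'): parent n0 fail=0; on 'b' 0 → fail=0;  out ∅∪∅=∅
  n7('e'): parent n0 fail=0; on 'e' 0 → fail=0;  out ∅∪∅=∅
  n2('cc'): parent n1 fail=0; on 'c' 0 → fail=1;  out {0}∪∅={0}
  n4('bc'): parent n3 fail=0; on 'c' 0 → fail=1;  out ∅∪∅=∅
  n8('ec'): parent n7 fail=0; on 'c' 0 → fail=1;  out {2}∪∅={2}
  n5('bce'): parent n4 fail=1; on 'e' 1→0 → fail=7;  out ∅∪∅=∅
  n6('bcec'): parent n5 fail=7; on 'c' 7 → fail=8;  out {1}∪{2}={1,2}

Run:
pos 0 'c': at 1
pos 1 'e': at 7 ·f
pos 2 'd': at 0 ·f
pos 3 'b': at 3
pos 4 'c': at 4
pos 5 'e': at 5
pos 6 'c': at 6  emit P1@[3:6],P2@[5:6]
pos 7 'b': at 3 ·f
pos 8 'c': at 4
pos 9 'e': at 5
pos 10 'c': at 6  emit P1@[7:10],P2@[9:10]
pos 11 'd': at 0 ·f
pos 12 'e': at 7
pos 13 'b': at 3 ·f
pos 14 'c': at 4
pos 15 'e': at 5
pos 16 'c': at 6  emit P1@[13:16],P2@[15:16]
pos 17 'a': at 0 ·f
pos 18 'e': at 7
pos 19 'd': at 0 ·f
pos 20 'd': at 0
pos 21 'c': at 1
pos 22 'c': at 2  emit P0@[21:22]

Matches: [[6,1],[6,2],[10,1],[10,2],[16,1],[16,2],[22,0]]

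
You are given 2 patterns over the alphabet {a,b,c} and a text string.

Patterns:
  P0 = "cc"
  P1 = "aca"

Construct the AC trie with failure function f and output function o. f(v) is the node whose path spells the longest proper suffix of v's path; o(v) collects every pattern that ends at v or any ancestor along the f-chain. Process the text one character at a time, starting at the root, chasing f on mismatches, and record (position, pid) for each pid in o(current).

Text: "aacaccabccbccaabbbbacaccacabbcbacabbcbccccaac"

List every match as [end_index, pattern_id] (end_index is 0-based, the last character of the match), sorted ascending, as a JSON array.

Build:
Trie nodes:
  n0 'ε': a→3 c→1
  n1 'c': c→2
  n2 'cc': ·  [P0 ends]
  n3 'a': c→4
  n4 'ac': a→5
  n5 'aca': ·  [P1 ends]

BFS fail/out derivation:
  n1('c'): parent n0 fail=0; on 'c' 0 → fail=0;  out ∅∪∅=∅
  n3('a'): parent n0 fail=0; on 'a' 0 → fail=0;  out ∅∪∅=∅
  n2('cc'): parent n1 fail=0; on 'c' 0 → fail=1;  out {0}∪∅={0}
  n4('ac'): parent n3 fail=0; on 'c' 0 → fail=1;  out ∅∪∅=∅
  n5('aca'): parent n4 fail=1; on 'a' 1→0 → fail=3;  out {1}∪∅={1}

Run:
pos 0 'a': at 3
pos 1 'a': at 3 ·f
pos 2 'c': at 4
pos 3 'a': at 5  emit P1@[1:3]
pos 4 'c': at 4 ·f
pos 5 'c': at 2 ·f  emit P0@[4:5]
pos 6 'a': at 3 ·f
pos 7 'b': at 0 ·f
pos 8 'c': at 1
pos 9 'c': at 2  emit P0@[8:9]
pos 10 'b': at 0 ·f
pos 11 'c': at 1
pos 12 'c': at 2  emit P0@[11:12]
pos 13 'a': at 3 ·f
pos 14 'a': at 3 ·f
pos 15 'b': at 0 ·f
pos 16 'b': at 0
pos 17 'b': at 0
pos 18 'b': at 0
pos 19 'a': at 3
pos 20 'c': at 4
pos 21 'a': at 5  emit P1@[19:21]
pos 22 'c': at 4 ·f
pos 23 'c': at 2 ·f  emit P0@[22:23]
pos 24 'a': at 3 ·f
pos 25 'c': at 4
pos 26 'a': at 5  emit P1@[24:26]
pos 27 'b': at 0 ·f
pos 28 'b': at 0
pos 29 'c': at 1
pos 30 'b': at 0 ·f
pos 31 'a': at 3
pos 32 'c': at 4
pos 33 'a': at 5  emit P1@[31:33]
pos 34 'b': at 0 ·f
pos 35 'b': at 0
pos 36 'c': at 1
pos 37 'b': at 0 ·f
pos 38 'c': at 1
pos 39 'c': at 2  emit P0@[38:39]
pos 40 'c': at 2 ·f  emit P0@[39:40]
pos 41 'c': at 2 ·f  emit P0@[40:41]
pos 42 'a': at 3 ·f
pos 43 'a': at 3 ·f
pos 44 'c': at 4

All matches (sorted): [[3,1],[5,0],[9,0],[12,0],[21,1],[23,0],[26,1],[33,1],[39,0],[40,0],[41,0]]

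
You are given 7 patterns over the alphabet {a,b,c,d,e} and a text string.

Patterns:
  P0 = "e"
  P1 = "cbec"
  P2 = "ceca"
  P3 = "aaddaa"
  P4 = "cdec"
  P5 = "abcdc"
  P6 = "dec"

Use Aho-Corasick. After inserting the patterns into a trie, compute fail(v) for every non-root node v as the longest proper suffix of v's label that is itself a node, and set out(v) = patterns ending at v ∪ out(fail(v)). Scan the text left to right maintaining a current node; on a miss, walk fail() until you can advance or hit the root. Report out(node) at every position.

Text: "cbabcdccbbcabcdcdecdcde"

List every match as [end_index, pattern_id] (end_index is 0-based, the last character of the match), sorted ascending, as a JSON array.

Construct AC machine:
Trie nodes:
  n0 'ε': a→9 c→2 d→22 e→1
  n1 'e': ·  [P0 ends]
  n2 'c': b→3 d→15 e→6
  n3 'cb': e→4
  n4 'cbe': c→5
  n5 'cbec': ·  [P1 ends]
  n6 'ce': c→7
  n7 'cec': a→8
  n8 'ceca': ·  [P2 ends]
  n9 'a': a→10 b→18
  n10 'aa': d→11
  n11 'aad': d→12
  n12 'aadd': a→13
  n13 'aadda': a→14
  n14 'aaddaa': ·  [P3 ends]
  n15 'cd': e→16
  n16 'cde': c→17
  n17 'cdec': ·  [P4 ends]
  n18 'ab': c→19
  n19 'abc': d→20
  n20 'abcd': c→21
  n21 'abcdc': ·  [P5 ends]
  n22 'd': e→23
  n23 'de': c→24
  n24 'dec': ·  [P6 ends]

Failure links (BFS by depth):
  n1('e'): parent n0 fail=0; on 'e' 0 → fail=0;  out {0}∪∅={0}
  n2('c'): parent n0 fail=0; on 'c' 0 → fail=0;  out ∅∪∅=∅
  n9('a'): parent n0 fail=0; on 'a' 0 → fail=0;  out ∅∪∅=∅
  n22('d'): parent n0 fail=0; on 'd' 0 → fail=0;  out ∅∪∅=∅
  n3('cb'): parent n2 fail=0; on 'b' 0 → fail=0;  out ∅∪∅=∅
  n6('ce'): parent n2 fail=0; on 'e' 0 → fail=1;  out ∅∪{0}={0}
  n10('aa'): parent n9 fail=0; on 'a' 0 → fail=9;  out ∅∪∅=∅
  n15('cd'): parent n2 fail=0; on 'd' 0 → fail=22;  out ∅∪∅=∅
  n18('ab'): parent n9 fail=0; on 'b' 0 → fail=0;  out ∅∪∅=∅
  n23('de'): parent n22 fail=0; on 'e' 0 → fail=1;  out ∅∪{0}={0}
  n4('cbe'): parent n3 fail=0; on 'e' 0 → fail=1;  out ∅∪{0}={0}
  n7('cec'): parent n6 fail=1; on 'c' 1→0 → fail=2;  out ∅∪∅=∅
  n11('aad'): parent n10 fail=9; on 'd' 9→0 → fail=22;  out ∅∪∅=∅
  n16('cde'): parent n15 fail=22; on 'e' 22 → fail=23;  out ∅∪{0}={0}
  n19('abc'): parent n18 fail=0; on 'c' 0 → fail=2;  out ∅∪∅=∅
  n24('dec'): parent n23 fail=1; on 'c' 1→0 → fail=2;  out {6}∪∅={6}
  n5('cbec'): parent n4 fail=1; on 'c' 1→0 → fail=2;  out {1}∪∅={1}
  n8('ceca'): parent n7 fail=2; on 'a' 2→0 → fail=9;  out {2}∪∅={2}
  n12('aadd'): parent n11 fail=22; on 'd' 22→0 → fail=22;  out ∅∪∅=∅
  n17('cdec'): parent n16 fail=23; on 'c' 23 → fail=24;  out {4}∪{6}={4,6}
  n20('abcd'): parent n19 fail=2; on 'd' 2 → fail=15;  out ∅∪∅=∅
  n13('aadda'): parent n12 fail=22; on 'a' 22→0 → fail=9;  out ∅∪∅=∅
  n21('abcdc'): parent n20 fail=15; on 'c' 15→22→0 → fail=2;  out {5}∪∅={5}
  n14('aaddaa'): parent n13 fail=9; on 'a' 9 → fail=10;  out {3}∪∅={3}

Run:
[0] read 'c'  n0⇒n2
[1] read 'b'  n2⇒n3
[2] read 'a'  n3⇒n9 ·f
[3] read 'b'  n9⇒n18
[4] read 'c'  n18⇒n19
[5] read 'd'  n19⇒n20
[6] read 'c'  n20⇒n21  emit P5@[2:6]
[7] read 'c'  n21⇒n2 ·f
[8] read 'b'  n2⇒n3
[9] read 'b'  n3⇒n0 ·f
[10] read 'c'  n0⇒n2
[11] read 'a'  n2⇒n9 ·f
[12] read 'b'  n9⇒n18
[13] read 'c'  n18⇒n19
[14] read 'd'  n19⇒n20
[15] read 'c'  n20⇒n21  emit P5@[11:15]
[16] read 'd'  n21⇒n15 ·f
[17] read 'e'  n15⇒n16  emit P0@[17:17]
[18] read 'c'  n16⇒n17  emit P4@[15:18],P6@[16:18]
[19] read 'd'  n17⇒n15 ·f
[20] read 'c'  n15⇒n2 ·f
[21] read 'd'  n2⇒n15
[22] read 'e'  n15⇒n16  emit P0@[22:22]

Result: [[6,5],[15,5],[17,0],[18,4],[18,6],[22,0]]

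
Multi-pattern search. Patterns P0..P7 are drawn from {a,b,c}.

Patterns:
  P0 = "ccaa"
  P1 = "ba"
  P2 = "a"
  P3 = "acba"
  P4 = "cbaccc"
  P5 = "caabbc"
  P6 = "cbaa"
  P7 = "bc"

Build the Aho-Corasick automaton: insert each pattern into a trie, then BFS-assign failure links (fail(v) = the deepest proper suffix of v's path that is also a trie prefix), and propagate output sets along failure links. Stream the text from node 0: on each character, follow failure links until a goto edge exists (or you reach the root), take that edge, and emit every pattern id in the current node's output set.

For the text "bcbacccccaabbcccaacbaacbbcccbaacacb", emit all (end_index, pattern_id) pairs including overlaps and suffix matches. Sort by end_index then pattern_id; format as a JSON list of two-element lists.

Build automaton:
Trie (insert patterns):
  n0 'ε': a→7 b→5 c→1
  n1 'c': a→16 b→11 c→2
  n2 'cc': a→3
  n3 'cca': a→4
  n4 'ccaa': ·  [P0 ends]
  n5 'b': a→6 c→22
  n6 'ba': ·  [P1 ends]
  n7 'a': c→8  [P2 ends]
  n8 'ac': b→9
  n9 'acb': a→10
  n10 'acba': ·  [P3 ends]
  n11 'cb': a→12
  n12 'cba': a→21 c→13
  n13 'cbac': c→14
  n14 'cbacc': c→15
  n15 'cbaccc': ·  [P4 ends]
  n16 'ca': a→17
  n17 'caa': b→18
  n18 'caab': b→19
  n19 'caabb': c→20
  n20 'caabbc': ·  [P5 ends]
  n21 'cbaa': ·  [P6 ends]
  n22 'bc': ·  [P7 ends]

Failure links (BFS by depth):
  n1('c'): parent n0 fail=0; on 'c' 0 → fail=0;  out ∅∪∅=∅
  n5('b'): parent n0 fail=0; on 'b' 0 → fail=0;  out ∅∪∅=∅
  n7('a'): parent n0 fail=0; on 'a' 0 → fail=0;  out {2}∪∅={2}
  n2('cc'): parent n1 fail=0; on 'c' 0 → fail=1;  out ∅∪∅=∅
  n6('ba'): parent n5 fail=0; on 'a' 0 → fail=7;  out {1}∪{2}={1,2}
  n8('ac'): parent n7 fail=0; on 'c' 0 → fail=1;  out ∅∪∅=∅
  n11('cb'): parent n1 fail=0; on 'b' 0 → fail=5;  out ∅∪∅=∅
  n16('ca'): parent n1 fail=0; on 'a' 0 → fail=7;  out ∅∪{2}={2}
  n22('bc'): parent n5 fail=0; on 'c' 0 → fail=1;  out {7}∪∅={7}
  n3('cca'): parent n2 fail=1; on 'a' 1 → fail=16;  out ∅∪{2}={2}
  n9('acb'): parent n8 fail=1; on 'b' 1 → fail=11;  out ∅∪∅=∅
  n12('cba'): parent n11 fail=5; on 'a' 5 → fail=6;  out ∅∪{1,2}={1,2}
  n17('caa'): parent n16 fail=7; on 'a' 7→0 → fail=7;  out ∅∪{2}={2}
  n4('ccaa'): parent n3 fail=16; on 'a' 16 → fail=17;  out {0}∪{2}={0,2}
  n10('acba'): parent n9 fail=11; on 'a' 11 → fail=12;  out {3}∪{1,2}={1,2,3}
  n13('cbac'): parent n12 fail=6; on 'c' 6→7 → fail=8;  out ∅∪∅=∅
  n18('caab'): parent n17 fail=7; on 'b' 7→0 → fail=5;  out ∅∪∅=∅
  n21('cbaa'): parent n12 fail=6; on 'a' 6→7→0 → fail=7;  out {6}∪{2}={2,6}
  n14('cbacc'): parent n13 fail=8; on 'c' 8→1 → fail=2;  out ∅∪∅=∅
  n19('caabb'): parent n18 fail=5; on 'b' 5→0 → fail=5;  out ∅∪∅=∅
  n15('cbaccc'): parent n14 fail=2; on 'c' 2→1 → fail=2;  out {4}∪∅={4}
  n20('caabbc'): parent n19 fail=5; on 'c' 5 → fail=22;  out {5}∪{7}={5,7}

Scan:
i=0 'b': node 0→5
i=1 'c': node 5→22  ** P7@[0:1]
i=2 'b': node 22→11 ·f
i=3 'a': node 11→12  ** P1@[2:3],P2@[3:3]
i=4 'c': node 12→13
i=5 'c': node 13→14
i=6 'c': node 14→15  ** P4@[1:6]
i=7 'c': node 15→2 ·f
i=8 'c': node 2→2 ·f
i=9 'a': node 2→3  ** P2@[9:9]
i=10 'a': node 3→4  ** P0@[7:10],P2@[10:10]
i=11 'b': node 4→18 ·f
i=12 'b': node 18→19
i=13 'c': node 19→20  ** P5@[8:13],P7@[12:13]
i=14 'c': node 20→2 ·f
i=15 'c': node 2→2 ·f
i=16 'a': node 2→3  ** P2@[16:16]
i=17 'a': node 3→4  ** P0@[14:17],P2@[17:17]
i=18 'c': node 4→8 ·f
i=19 'b': node 8→9
i=20 'a': node 9→10  ** P1@[19:20],P2@[20:20],P3@[17:20]
i=21 'a': node 10→21 ·f  ** P2@[21:21],P6@[18:21]
i=22 'c': node 21→8 ·f
i=23 'b': node 8→9
i=24 'b': node 9→5 ·f
i=25 'c': node 5→22  ** P7@[24:25]
i=26 'c': node 22→2 ·f
i=27 'c': node 2→2 ·f
i=28 'b': node 2→11 ·f
i=29 'a': node 11→12  ** P1@[28:29],P2@[29:29]
i=30 'a': node 12→21  ** P2@[30:30],P6@[27:30]
i=31 'c': node 21→8 ·f
i=32 'a': node 8→16 ·f  ** P2@[32:32]
i=33 'c': node 16→8 ·f
i=34 'b': node 8→9

All matches (sorted): [[1,7],[3,1],[3,2],[6,4],[9,2],[10,0],[10,2],[13,5],[13,7],[16,2],[17,0],[17,2],[20,1],[20,2],[20,3],[21,2],[21,6],[25,7],[29,1],[29,2],[30,2],[30,6],[32,2]]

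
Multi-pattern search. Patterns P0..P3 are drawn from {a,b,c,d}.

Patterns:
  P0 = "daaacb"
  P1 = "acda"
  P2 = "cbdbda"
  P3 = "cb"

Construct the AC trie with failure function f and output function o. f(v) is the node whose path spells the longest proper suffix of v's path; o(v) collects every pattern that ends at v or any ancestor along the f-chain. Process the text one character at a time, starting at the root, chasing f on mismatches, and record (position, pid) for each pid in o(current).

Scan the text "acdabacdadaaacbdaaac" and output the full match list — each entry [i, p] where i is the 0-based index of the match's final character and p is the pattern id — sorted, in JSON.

Build:
Trie (insert patterns):
  n0 'ε': a→7 c→11 d→1
  n1 'd': a→2
  n2 'da': a→3
  n3 'daa': a→4
  n4 'daaa': c→5
  n5 'daaac': b→6
  n6 'daaacb': ·  ←P0
  n7 'a': c→8
  n8 'ac': d→9
  n9 'acd': a→10
  n10 'acda': ·  ←P1
  n11 'c': b→12
  n12 'cb': d→13  ←P3
  n13 'cbd': b→14
  n14 'cbdb': d→15
  n15 'cbdbd': a→16
  n16 'cbdbda': ·  ←P2

Failure links (BFS by depth):
  fail(1) 'd': from fail(0)=0 chase 'd': 0 ⇒ 0;  out=∅∪out(0)=∅
  fail(7) 'a': from fail(0)=0 chase 'a': 0 ⇒ 0;  out=∅∪out(0)=∅
  fail(11) 'c': from fail(0)=0 chase 'c': 0 ⇒ 0;  out=∅∪out(0)=∅
  fail(2) 'da': from fail(1)=0 chase 'a': 0 ⇒ 7;  out=∅∪out(7)=∅
  fail(8) 'ac': from fail(7)=0 chase 'c': 0 ⇒ 11;  out=∅∪out(11)=∅
  fail(12) 'cb': from fail(11)=0 chase 'b': 0 ⇒ 0;  out={3}∪out(0)={3}
  fail(3) 'daa': from fail(2)=7 chase 'a': 7→0 ⇒ 7;  out=∅∪out(7)=∅
  fail(9) 'acd': from fail(8)=11 chase 'd': 11→0 ⇒ 1;  out=∅∪out(1)=∅
  fail(13) 'cbd': from fail(12)=0 chase 'd': 0 ⇒ 1;  out=∅∪out(1)=∅
  fail(4) 'daaa': from fail(3)=7 chase 'a': 7→0 ⇒ 7;  out=∅∪out(7)=∅
  fail(10) 'acda': from fail(9)=1 chase 'a': 1 ⇒ 2;  out={1}∪out(2)={1}
  fail(14) 'cbdb': from fail(13)=1 chase 'b': 1→0 ⇒ 0;  out=∅∪out(0)=∅
  fail(5) 'daaac': from fail(4)=7 chase 'c': 7 ⇒ 8;  out=∅∪out(8)=∅
  fail(15) 'cbdbd': from fail(14)=0 chase 'd': 0 ⇒ 1;  out=∅∪out(1)=∅
  fail(6) 'daaacb': from fail(5)=8 chase 'b': 8→11 ⇒ 12;  out={0}∪out(12)={0,3}
  fail(16) 'cbdbda': from fail(15)=1 chase 'a': 1 ⇒ 2;  out={2}∪out(2)={2}

Scan:
[0] read 'a'  n0⇒n7
[1] read 'c'  n7⇒n8
[2] read 'd'  n8⇒n9
[3] read 'a'  n9⇒n10  emit P1@[0:3]
[4] read 'b'  n10⇒n0 (fail-walked)
[5] read 'a'  n0⇒n7
[6] read 'c'  n7⇒n8
[7] read 'd'  n8⇒n9
[8] read 'a'  n9⇒n10  emit P1@[5:8]
[9] read 'd'  n10⇒n1 (fail-walked)
[10] read 'a'  n1⇒n2
[11] read 'a'  n2⇒n3
[12] read 'a'  n3⇒n4
[13] read 'c'  n4⇒n5
[14] read 'b'  n5⇒n6  emit P0@[9:14],P3@[13:14]
[15] read 'd'  n6⇒n13 (fail-walked)
[16] read 'a'  n13⇒n2 (fail-walked)
[17] read 'a'  n2⇒n3
[18] read 'a'  n3⇒n4
[19] read 'c'  n4⇒n5

Result: [[3,1],[8,1],[14,0],[14,3]]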